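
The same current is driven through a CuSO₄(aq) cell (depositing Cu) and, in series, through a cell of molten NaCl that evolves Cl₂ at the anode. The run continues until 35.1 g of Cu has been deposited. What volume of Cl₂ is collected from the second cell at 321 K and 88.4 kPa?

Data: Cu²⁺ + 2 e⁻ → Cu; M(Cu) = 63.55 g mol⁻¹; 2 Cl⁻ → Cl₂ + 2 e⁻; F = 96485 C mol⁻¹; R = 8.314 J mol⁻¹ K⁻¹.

16.7 L

n(Cu) = 35.1 / 63.55 = 0.5523 mol, so n(e⁻) = 2 × 0.5523 = 1.105 mol.
The cells are in series, so the same 1.105 mol of electrons passes through the second cell.
2 Cl⁻ → Cl₂ + 2 e⁻ — 2 mol e⁻ per mol Cl₂, so n(Cl₂) = 1.105/2 = 0.5523 mol.
V = nRT/P = (0.5523 × 8.314 × 321) / (88.4 × 10³) = 0.0167 m³ = 16.7 L.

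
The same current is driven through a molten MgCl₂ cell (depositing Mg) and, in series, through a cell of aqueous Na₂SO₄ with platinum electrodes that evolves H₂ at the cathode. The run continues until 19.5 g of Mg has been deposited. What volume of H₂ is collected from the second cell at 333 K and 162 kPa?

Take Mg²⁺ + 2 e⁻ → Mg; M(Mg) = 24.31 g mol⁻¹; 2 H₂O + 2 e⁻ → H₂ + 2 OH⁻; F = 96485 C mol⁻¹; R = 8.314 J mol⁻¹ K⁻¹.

13.7 L

n(Mg) = 19.5 / 24.31 = 0.8021 mol, so n(e⁻) = 2 × 0.8021 = 1.604 mol.
The cells are in series, so the same 1.604 mol of electrons passes through the second cell.
2 H₂O + 2 e⁻ → H₂ + 2 OH⁻ — 2 mol e⁻ per mol H₂, so n(H₂) = 1.604/2 = 0.8021 mol.
V = nRT/P = (0.8021 × 8.314 × 333) / (162 × 10³) = 0.0137 m³ = 13.7 L.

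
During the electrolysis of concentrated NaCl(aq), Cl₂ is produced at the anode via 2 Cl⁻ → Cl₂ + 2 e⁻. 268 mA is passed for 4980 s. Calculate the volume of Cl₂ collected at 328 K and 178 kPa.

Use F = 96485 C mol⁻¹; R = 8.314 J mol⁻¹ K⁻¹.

Q = I·t = 0.2680 A × 4980.0 s = 1335 C.
n(e⁻) = Q/F = 1335 / 96485 = 0.01383 mol.
2 electrons are transferred per Cl₂ molecule, so n(Cl₂) = 0.01383 / 2 = 0.006916 mol.
V = nRT/P = (0.006916 × 8.314 × 328) / (178 × 10³ Pa) = 1.06 × 10⁻⁴ m³ = 0.106 L.

0.106 L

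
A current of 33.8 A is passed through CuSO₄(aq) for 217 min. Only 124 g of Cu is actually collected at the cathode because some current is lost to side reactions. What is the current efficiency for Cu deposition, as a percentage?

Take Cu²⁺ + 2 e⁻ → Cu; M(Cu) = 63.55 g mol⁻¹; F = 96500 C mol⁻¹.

85.6 %

Q = I·t = 33.80 × 13020 = 440100 C; n(e⁻) = 440100/96500 = 4.560 mol.
Theoretical n(Cu) = n(e⁻)/2 = 2.280 mol, i.e. m_theo = 2.280 × 63.55 = 144.9 g.
Efficiency = m_actual / m_theo = 124 / 144.9 = 85.6 %.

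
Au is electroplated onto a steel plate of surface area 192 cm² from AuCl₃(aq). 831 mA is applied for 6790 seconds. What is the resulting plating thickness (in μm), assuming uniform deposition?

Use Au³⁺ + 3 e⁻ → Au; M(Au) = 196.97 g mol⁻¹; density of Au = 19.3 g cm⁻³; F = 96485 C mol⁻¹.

10.4 μm

Q = I·t = 0.8310 × 6790.0 = 5642 C; n(e⁻) = 0.05848 mol.
n(Au) = n(e⁻)/3 = 0.01949 mol, so m = 0.01949 × 196.97 = 3.840 g.
Volume = m/ρ = 3.840 / 19.3 = 0.1989 cm³.
Thickness = V/A = 0.1989 / 192 = 0.00104 cm = 10.4 μm.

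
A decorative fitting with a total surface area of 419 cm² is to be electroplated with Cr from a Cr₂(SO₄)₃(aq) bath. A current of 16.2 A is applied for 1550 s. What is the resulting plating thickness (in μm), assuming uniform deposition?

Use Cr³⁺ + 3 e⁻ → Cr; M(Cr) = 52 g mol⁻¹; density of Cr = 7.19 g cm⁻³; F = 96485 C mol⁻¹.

Q = I·t = 16.20 × 1550.0 = 25110 C; n(e⁻) = 0.2602 mol.
n(Cr) = n(e⁻)/3 = 0.08675 mol, so m = 0.08675 × 52 = 4.511 g.
Volume = m/ρ = 4.511 / 7.19 = 0.6274 cm³.
Thickness = V/A = 0.6274 / 419 = 0.00150 cm = 15.0 μm.

15.0 μm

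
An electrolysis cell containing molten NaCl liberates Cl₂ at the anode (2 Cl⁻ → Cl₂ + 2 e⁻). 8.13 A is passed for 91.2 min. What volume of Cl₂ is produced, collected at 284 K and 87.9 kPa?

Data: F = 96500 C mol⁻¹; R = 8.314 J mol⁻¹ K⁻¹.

6.19 L

Q = I·t = 8.130 A × 5472.0 s = 44490 C.
n(e⁻) = Q/F = 44490 / 96500 = 0.4610 mol.
2 electrons are transferred per Cl₂ molecule, so n(Cl₂) = 0.4610 / 2 = 0.2305 mol.
V = nRT/P = (0.2305 × 8.314 × 284) / (87.9 × 10³ Pa) = 0.00619 m³ = 6.19 L.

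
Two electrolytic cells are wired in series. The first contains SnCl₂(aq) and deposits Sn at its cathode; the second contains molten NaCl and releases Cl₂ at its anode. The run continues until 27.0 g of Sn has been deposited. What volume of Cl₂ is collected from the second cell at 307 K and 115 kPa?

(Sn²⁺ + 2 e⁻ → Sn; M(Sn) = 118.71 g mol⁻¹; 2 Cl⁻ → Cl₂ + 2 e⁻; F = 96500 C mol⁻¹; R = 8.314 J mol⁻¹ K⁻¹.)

n(Sn) = 27.0 / 118.71 = 0.2274 mol, so n(e⁻) = 2 × 0.2274 = 0.4549 mol.
The cells are in series, so the same 0.4549 mol of electrons passes through the second cell.
2 Cl⁻ → Cl₂ + 2 e⁻ — 2 mol e⁻ per mol Cl₂, so n(Cl₂) = 0.4549/2 = 0.2274 mol.
V = nRT/P = (0.2274 × 8.314 × 307) / (115 × 10³) = 0.00505 m³ = 5.05 L.

5.05 L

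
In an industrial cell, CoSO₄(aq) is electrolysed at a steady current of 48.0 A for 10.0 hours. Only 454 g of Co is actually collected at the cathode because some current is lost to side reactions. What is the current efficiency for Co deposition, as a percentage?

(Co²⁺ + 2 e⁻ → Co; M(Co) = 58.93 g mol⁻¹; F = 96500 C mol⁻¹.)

Q = I·t = 48.00 × 36000 = 1728000 C; n(e⁻) = 1728000/96500 = 17.91 mol.
Theoretical n(Co) = n(e⁻)/2 = 8.953 mol, i.e. m_theo = 8.953 × 58.93 = 527.6 g.
Efficiency = m_actual / m_theo = 454 / 527.6 = 86.0 %.

86.0 %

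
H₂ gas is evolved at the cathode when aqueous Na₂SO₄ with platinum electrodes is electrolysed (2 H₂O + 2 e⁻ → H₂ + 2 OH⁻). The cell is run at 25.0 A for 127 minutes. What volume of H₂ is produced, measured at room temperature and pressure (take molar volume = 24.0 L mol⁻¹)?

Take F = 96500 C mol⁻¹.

Q = I·t = 25.00 A × 7620.0 s = 190500 C.
n(e⁻) = Q/F = 190500 / 96500 = 1.974 mol.
2 electrons are transferred per H₂ molecule, so n(H₂) = 1.974 / 2 = 0.9870 mol.
V = n × V_m = 0.9870 × 24.0 = 23.7 L.

23.7 L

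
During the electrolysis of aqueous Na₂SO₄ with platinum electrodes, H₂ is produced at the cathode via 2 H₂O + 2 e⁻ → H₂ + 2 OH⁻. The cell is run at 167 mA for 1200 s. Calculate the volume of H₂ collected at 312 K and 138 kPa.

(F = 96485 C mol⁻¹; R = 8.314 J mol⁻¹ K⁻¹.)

Q = I·t = 0.1670 A × 1200.0 s = 200.4 C.
n(e⁻) = Q/F = 200.4 / 96485 = 0.002077 mol.
2 electrons are transferred per H₂ molecule, so n(H₂) = 0.002077 / 2 = 0.001039 mol.
V = nRT/P = (0.001039 × 8.314 × 312) / (138 × 10³ Pa) = 1.95 × 10⁻⁵ m³ = 0.0195 L.

0.0195 L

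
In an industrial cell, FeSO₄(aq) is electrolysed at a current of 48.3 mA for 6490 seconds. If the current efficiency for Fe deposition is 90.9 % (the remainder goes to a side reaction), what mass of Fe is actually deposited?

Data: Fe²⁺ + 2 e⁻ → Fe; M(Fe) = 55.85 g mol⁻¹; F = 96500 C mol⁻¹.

Q = I·t = 0.04830 × 6490.0 = 313.5 C.
n(e⁻) = 313.5/96500 = 0.003248 mol; theoretically n(Fe) = 0.003248/2 = 0.001624 mol, m_theo = 0.09071 g.
At 90.9 % efficiency, m_actual = 0.909 × 0.09071 = 0.0825 g.

0.0825 g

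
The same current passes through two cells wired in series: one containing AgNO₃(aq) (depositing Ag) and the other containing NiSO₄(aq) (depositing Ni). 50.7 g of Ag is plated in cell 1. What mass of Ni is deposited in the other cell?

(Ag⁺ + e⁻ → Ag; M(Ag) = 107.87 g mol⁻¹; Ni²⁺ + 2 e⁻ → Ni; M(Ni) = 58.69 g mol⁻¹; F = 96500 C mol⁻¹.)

13.8 g

n(Ag) = 50.7 / 107.87 = 0.4700 mol.
Since Ag⁺ + e⁻ → Ag, n(e⁻) passed = 1 × 0.4700 = 0.4700 mol.
Cells in series carry the same charge, so the same 0.4700 mol of electrons passes through cell 2.
Ni²⁺ + 2 e⁻ → Ni, so n(Ni) = 0.4700 / 2 = 0.2350 mol.
m(Ni) = 0.2350 × 58.69 = 13.8 g.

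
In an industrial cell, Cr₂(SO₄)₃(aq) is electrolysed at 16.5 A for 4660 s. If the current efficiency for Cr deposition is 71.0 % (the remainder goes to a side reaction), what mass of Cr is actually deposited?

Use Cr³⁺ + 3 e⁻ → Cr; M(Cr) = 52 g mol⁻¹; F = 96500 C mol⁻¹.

Q = I·t = 16.50 × 4660.0 = 76890 C.
n(e⁻) = 76890/96500 = 0.7968 mol; theoretically n(Cr) = 0.7968/3 = 0.2656 mol, m_theo = 13.81 g.
At 71.0 % efficiency, m_actual = 0.710 × 13.81 = 9.81 g.

9.81 g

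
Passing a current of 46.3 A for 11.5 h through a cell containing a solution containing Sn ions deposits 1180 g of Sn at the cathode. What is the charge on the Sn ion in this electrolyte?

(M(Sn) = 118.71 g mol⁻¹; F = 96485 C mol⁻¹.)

+2

Q = I·t = 46.30 A × 41400 s = 1917000 C, so n(e⁻) = 1917000/96485 = 19.87 mol.
n(Sn) deposited = 1180 / 118.71 = 9.940 mol.
Electrons per atom = n(e⁻)/n(Sn) = 19.87 / 9.940 = 2.00 ≈ 2, so the ion is Sn²⁺.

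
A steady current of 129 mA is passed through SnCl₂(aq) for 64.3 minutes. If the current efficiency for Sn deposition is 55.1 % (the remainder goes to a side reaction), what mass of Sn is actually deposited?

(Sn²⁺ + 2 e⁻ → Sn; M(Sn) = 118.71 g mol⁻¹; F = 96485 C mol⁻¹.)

0.169 g

Q = I·t = 0.1290 × 3858.0 = 497.7 C.
n(e⁻) = 497.7/96485 = 0.005158 mol; theoretically n(Sn) = 0.005158/2 = 0.002579 mol, m_theo = 0.3062 g.
At 55.1 % efficiency, m_actual = 0.551 × 0.3062 = 0.169 g.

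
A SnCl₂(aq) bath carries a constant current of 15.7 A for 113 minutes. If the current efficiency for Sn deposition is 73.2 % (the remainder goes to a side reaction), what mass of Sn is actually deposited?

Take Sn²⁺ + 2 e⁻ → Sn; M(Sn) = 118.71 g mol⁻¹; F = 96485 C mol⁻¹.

47.9 g

Q = I·t = 15.70 × 6780.0 = 106400 C.
n(e⁻) = 106400/96485 = 1.103 mol; theoretically n(Sn) = 1.103/2 = 0.5516 mol, m_theo = 65.48 g.
At 73.2 % efficiency, m_actual = 0.732 × 65.48 = 47.9 g.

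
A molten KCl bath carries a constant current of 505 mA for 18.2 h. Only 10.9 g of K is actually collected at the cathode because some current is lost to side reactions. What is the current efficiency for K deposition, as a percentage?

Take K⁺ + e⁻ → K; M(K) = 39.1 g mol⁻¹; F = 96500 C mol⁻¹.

81.3 %

Q = I·t = 0.5050 × 65520 = 33090 C; n(e⁻) = 33090/96500 = 0.3429 mol.
Theoretical n(K) = n(e⁻)/1 = 0.3429 mol, i.e. m_theo = 0.3429 × 39.1 = 13.41 g.
Efficiency = m_actual / m_theo = 10.9 / 13.41 = 81.3 %.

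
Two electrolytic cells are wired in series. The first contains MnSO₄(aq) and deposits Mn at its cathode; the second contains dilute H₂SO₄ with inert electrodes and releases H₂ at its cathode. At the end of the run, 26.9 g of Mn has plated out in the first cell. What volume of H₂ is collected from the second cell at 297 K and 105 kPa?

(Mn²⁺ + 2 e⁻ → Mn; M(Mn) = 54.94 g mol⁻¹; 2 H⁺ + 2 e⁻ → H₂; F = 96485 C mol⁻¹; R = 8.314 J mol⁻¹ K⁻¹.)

11.5 L

n(Mn) = 26.9 / 54.94 = 0.4896 mol, so n(e⁻) = 2 × 0.4896 = 0.9793 mol.
The cells are in series, so the same 0.9793 mol of electrons passes through the second cell.
2 H⁺ + 2 e⁻ → H₂ — 2 mol e⁻ per mol H₂, so n(H₂) = 0.9793/2 = 0.4896 mol.
V = nRT/P = (0.4896 × 8.314 × 297) / (105 × 10³) = 0.0115 m³ = 11.5 L.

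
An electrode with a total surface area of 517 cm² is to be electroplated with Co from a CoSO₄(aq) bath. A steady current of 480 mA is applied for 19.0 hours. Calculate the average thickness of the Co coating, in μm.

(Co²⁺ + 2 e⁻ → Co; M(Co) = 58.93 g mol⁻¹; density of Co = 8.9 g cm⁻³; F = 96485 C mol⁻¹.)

21.8 μm

Q = I·t = 0.4800 × 68400 = 32830 C; n(e⁻) = 0.3403 mol.
n(Co) = n(e⁻)/2 = 0.1701 mol, so m = 0.1701 × 58.93 = 10.03 g.
Volume = m/ρ = 10.03 / 8.9 = 1.127 cm³.
Thickness = V/A = 1.127 / 517 = 0.00218 cm = 21.8 μm.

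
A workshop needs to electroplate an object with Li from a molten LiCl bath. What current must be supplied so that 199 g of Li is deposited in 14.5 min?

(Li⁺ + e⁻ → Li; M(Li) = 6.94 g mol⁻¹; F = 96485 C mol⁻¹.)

3180 A

n(Li) = 199 / 6.94 = 28.67 mol.
n(e⁻) = 1 × 28.67 = 28.67 mol.
Q = n(e⁻)·F = 28.67 × 96485 = 2767000 C.
I = Q/t = 2767000 / 870.00 s = 3180 A.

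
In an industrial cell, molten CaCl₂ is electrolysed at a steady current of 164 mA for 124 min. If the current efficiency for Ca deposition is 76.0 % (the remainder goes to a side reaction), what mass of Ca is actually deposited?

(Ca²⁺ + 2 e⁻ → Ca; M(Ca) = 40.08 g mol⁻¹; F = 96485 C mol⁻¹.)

Q = I·t = 0.1640 × 7440.0 = 1220 C.
n(e⁻) = 1220/96485 = 0.01265 mol; theoretically n(Ca) = 0.01265/2 = 0.006323 mol, m_theo = 0.2534 g.
At 76.0 % efficiency, m_actual = 0.760 × 0.2534 = 0.193 g.

0.193 g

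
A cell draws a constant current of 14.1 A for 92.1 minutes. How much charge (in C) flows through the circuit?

Q = I·t = 14.10 A × 5526.0 s = 77900 C.

77900 C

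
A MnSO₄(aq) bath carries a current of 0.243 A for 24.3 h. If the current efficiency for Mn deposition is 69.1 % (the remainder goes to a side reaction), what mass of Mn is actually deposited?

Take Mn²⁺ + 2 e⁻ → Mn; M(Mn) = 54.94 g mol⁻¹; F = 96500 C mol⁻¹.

Q = I·t = 0.2430 × 87480 = 21260 C.
n(e⁻) = 21260/96500 = 0.2203 mol; theoretically n(Mn) = 0.2203/2 = 0.1101 mol, m_theo = 6.051 g.
At 69.1 % efficiency, m_actual = 0.691 × 6.051 = 4.18 g.

4.18 g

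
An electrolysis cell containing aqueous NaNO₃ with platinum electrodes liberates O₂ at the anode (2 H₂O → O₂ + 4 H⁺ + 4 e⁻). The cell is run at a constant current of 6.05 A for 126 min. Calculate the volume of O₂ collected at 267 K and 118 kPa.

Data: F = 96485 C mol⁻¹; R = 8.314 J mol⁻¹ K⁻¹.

2.23 L

Q = I·t = 6.050 A × 7560.0 s = 45740 C.
n(e⁻) = Q/F = 45740 / 96485 = 0.4740 mol.
4 electrons are transferred per O₂ molecule, so n(O₂) = 0.4740 / 4 = 0.1185 mol.
V = nRT/P = (0.1185 × 8.314 × 267) / (118 × 10³ Pa) = 0.00223 m³ = 2.23 L.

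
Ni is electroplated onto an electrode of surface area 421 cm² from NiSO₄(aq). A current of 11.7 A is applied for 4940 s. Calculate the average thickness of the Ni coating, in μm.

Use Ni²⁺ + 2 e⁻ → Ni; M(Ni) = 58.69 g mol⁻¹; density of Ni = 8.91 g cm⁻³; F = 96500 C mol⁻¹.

46.9 μm

Q = I·t = 11.70 × 4940.0 = 57800 C; n(e⁻) = 0.5989 mol.
n(Ni) = n(e⁻)/2 = 0.2995 mol, so m = 0.2995 × 58.69 = 17.58 g.
Volume = m/ρ = 17.58 / 8.91 = 1.973 cm³.
Thickness = V/A = 1.973 / 421 = 0.00469 cm = 46.9 μm.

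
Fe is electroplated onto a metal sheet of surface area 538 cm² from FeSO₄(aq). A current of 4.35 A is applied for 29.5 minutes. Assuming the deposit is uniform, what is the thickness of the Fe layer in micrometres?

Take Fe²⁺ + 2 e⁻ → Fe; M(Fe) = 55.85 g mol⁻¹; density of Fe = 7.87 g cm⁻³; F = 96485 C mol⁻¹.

Q = I·t = 4.350 × 1770.0 = 7699 C; n(e⁻) = 0.07980 mol.
n(Fe) = n(e⁻)/2 = 0.03990 mol, so m = 0.03990 × 55.85 = 2.228 g.
Volume = m/ρ = 2.228 / 7.87 = 0.2832 cm³.
Thickness = V/A = 0.2832 / 538 = 5.26 × 10⁻⁴ cm = 5.26 μm.

5.26 μm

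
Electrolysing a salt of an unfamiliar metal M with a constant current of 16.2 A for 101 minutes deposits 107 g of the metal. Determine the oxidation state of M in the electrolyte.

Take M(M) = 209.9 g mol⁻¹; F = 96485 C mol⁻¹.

+2

Q = I·t = 16.20 A × 6060.0 s = 98170 C, so n(e⁻) = 98170/96485 = 1.017 mol.
n(M) deposited = 107 / 209.9 = 0.5098 mol.
Electrons per atom = n(e⁻)/n(M) = 1.017 / 0.5098 = 2.00 ≈ 2, so the ion is M²⁺.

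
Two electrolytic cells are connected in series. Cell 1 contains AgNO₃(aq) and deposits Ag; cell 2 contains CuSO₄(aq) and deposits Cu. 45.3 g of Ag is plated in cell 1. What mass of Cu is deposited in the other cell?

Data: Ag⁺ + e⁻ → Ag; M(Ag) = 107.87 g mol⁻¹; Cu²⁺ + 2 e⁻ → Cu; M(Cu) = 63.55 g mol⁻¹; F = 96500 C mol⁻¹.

13.3 g

n(Ag) = 45.3 / 107.87 = 0.4199 mol.
Since Ag⁺ + e⁻ → Ag, n(e⁻) passed = 1 × 0.4199 = 0.4199 mol.
Cells in series carry the same charge, so the same 0.4199 mol of electrons passes through cell 2.
Cu²⁺ + 2 e⁻ → Cu, so n(Cu) = 0.4199 / 2 = 0.2100 mol.
m(Cu) = 0.2100 × 63.55 = 13.3 g.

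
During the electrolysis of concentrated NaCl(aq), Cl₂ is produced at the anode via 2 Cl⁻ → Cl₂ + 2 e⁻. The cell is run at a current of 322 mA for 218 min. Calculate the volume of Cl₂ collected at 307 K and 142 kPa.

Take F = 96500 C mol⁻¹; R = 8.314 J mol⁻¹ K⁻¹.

Q = I·t = 0.3220 A × 13080 s = 4212 C.
n(e⁻) = Q/F = 4212 / 96500 = 0.04365 mol.
2 electrons are transferred per Cl₂ molecule, so n(Cl₂) = 0.04365 / 2 = 0.02182 mol.
V = nRT/P = (0.02182 × 8.314 × 307) / (142 × 10³ Pa) = 3.92 × 10⁻⁴ m³ = 0.392 L.

0.392 L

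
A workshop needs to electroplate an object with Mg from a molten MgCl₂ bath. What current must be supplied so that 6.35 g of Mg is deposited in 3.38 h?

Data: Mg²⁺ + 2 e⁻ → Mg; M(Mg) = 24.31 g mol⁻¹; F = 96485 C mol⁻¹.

n(Mg) = 6.35 / 24.31 = 0.2612 mol.
n(e⁻) = 2 × 0.2612 = 0.5224 mol.
Q = n(e⁻)·F = 0.5224 × 96485 = 50410 C.
I = Q/t = 50410 / 12168 s = 4.14 A.

4.14 A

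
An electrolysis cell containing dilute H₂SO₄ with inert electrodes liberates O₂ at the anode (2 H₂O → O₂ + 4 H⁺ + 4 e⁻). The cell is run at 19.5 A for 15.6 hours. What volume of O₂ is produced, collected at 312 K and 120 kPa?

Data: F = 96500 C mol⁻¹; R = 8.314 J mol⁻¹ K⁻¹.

61.3 L

Q = I·t = 19.50 A × 56160 s = 1095000 C.
n(e⁻) = Q/F = 1095000 / 96500 = 11.35 mol.
4 electrons are transferred per O₂ molecule, so n(O₂) = 11.35 / 4 = 2.837 mol.
V = nRT/P = (2.837 × 8.314 × 312) / (120 × 10³ Pa) = 0.0613 m³ = 61.3 L.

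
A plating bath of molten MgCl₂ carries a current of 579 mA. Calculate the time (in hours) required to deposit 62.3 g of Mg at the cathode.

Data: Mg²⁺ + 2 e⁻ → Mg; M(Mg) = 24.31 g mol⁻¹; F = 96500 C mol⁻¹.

n(Mg) = m/M = 62.3 / 24.31 = 2.563 mol.
Each Mg atom requires 2 electrons, so n(e⁻) = 2 × 2.563 = 5.125 mol.
Q = n(e⁻)·F = 5.125 × 96500 = 494600 C.
t = Q/I = 494600 / 0.5790 A = 854200 s = 237 h.

237 h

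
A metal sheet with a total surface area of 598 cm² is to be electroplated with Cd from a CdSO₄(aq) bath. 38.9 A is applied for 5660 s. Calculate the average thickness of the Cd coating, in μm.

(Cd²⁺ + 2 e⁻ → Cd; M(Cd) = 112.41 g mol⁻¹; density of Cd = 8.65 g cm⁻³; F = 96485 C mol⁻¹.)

248 μm

Q = I·t = 38.90 × 5660.0 = 220200 C; n(e⁻) = 2.282 mol.
n(Cd) = n(e⁻)/2 = 1.141 mol, so m = 1.141 × 112.41 = 128.3 g.
Volume = m/ρ = 128.3 / 8.65 = 14.83 cm³.
Thickness = V/A = 14.83 / 598 = 0.0248 cm = 248 μm.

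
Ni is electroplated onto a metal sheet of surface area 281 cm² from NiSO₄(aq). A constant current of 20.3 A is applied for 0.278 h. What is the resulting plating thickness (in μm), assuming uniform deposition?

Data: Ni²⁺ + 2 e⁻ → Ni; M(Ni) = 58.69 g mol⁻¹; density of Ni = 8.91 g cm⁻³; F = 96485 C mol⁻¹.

24.7 μm

Q = I·t = 20.30 × 1000.8 = 20320 C; n(e⁻) = 0.2106 mol.
n(Ni) = n(e⁻)/2 = 0.1053 mol, so m = 0.1053 × 58.69 = 6.179 g.
Volume = m/ρ = 6.179 / 8.91 = 0.6935 cm³.
Thickness = V/A = 0.6935 / 281 = 0.00247 cm = 24.7 μm.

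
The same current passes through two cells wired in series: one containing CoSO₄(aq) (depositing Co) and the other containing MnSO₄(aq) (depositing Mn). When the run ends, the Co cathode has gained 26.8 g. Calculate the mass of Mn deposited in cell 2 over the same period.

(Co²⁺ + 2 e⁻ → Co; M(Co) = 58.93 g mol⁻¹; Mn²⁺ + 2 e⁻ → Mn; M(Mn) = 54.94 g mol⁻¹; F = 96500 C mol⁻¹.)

25.0 g

n(Co) = 26.8 / 58.93 = 0.4548 mol.
Since Co²⁺ + 2 e⁻ → Co, n(e⁻) passed = 2 × 0.4548 = 0.9096 mol.
Cells in series carry the same charge, so the same 0.9096 mol of electrons passes through cell 2.
Mn²⁺ + 2 e⁻ → Mn, so n(Mn) = 0.9096 / 2 = 0.4548 mol.
m(Mn) = 0.4548 × 54.94 = 25.0 g.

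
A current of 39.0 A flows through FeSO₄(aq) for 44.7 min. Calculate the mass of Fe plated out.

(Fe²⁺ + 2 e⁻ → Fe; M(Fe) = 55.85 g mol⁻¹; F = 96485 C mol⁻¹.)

30.3 g

Q = I·t = 39.00 A × 2682.0 s = 104600 C.
n(e⁻) = Q/F = 104600 / 96485 = 1.084 mol.
Fe²⁺ + 2 e⁻ → Fe, so n(Fe) = n(e⁻)/2 = 0.5420 mol.
m = n·M = 0.5420 × 55.85 = 30.3 g.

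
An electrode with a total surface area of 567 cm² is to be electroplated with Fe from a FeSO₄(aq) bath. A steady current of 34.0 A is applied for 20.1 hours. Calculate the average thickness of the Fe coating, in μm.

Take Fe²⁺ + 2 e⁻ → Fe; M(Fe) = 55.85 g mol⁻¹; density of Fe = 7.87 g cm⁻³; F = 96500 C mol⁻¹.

Q = I·t = 34.00 × 72360 = 2460000 C; n(e⁻) = 25.49 mol.
n(Fe) = n(e⁻)/2 = 12.75 mol, so m = 12.75 × 55.85 = 711.9 g.
Volume = m/ρ = 711.9 / 7.87 = 90.46 cm³.
Thickness = V/A = 90.46 / 567 = 0.160 cm = 1600 μm.

1600 μm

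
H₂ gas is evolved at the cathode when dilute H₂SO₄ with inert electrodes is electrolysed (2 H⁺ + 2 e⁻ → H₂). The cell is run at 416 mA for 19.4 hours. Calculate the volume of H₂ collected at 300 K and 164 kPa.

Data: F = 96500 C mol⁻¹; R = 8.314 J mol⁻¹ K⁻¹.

Q = I·t = 0.4160 A × 69840 s = 29050 C.
n(e⁻) = Q/F = 29050 / 96500 = 0.3011 mol.
2 electrons are transferred per H₂ molecule, so n(H₂) = 0.3011 / 2 = 0.1505 mol.
V = nRT/P = (0.1505 × 8.314 × 300) / (164 × 10³ Pa) = 0.00229 m³ = 2.29 L.

2.29 L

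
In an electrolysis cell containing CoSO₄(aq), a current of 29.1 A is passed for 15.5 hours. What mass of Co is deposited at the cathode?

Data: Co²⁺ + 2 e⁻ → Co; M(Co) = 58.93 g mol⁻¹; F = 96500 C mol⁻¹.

Q = I·t = 29.10 A × 55800 s = 1624000 C.
n(e⁻) = Q/F = 1624000 / 96500 = 16.83 mol.
Co²⁺ + 2 e⁻ → Co, so n(Co) = n(e⁻)/2 = 8.413 mol.
m = n·M = 8.413 × 58.93 = 496 g.

496 g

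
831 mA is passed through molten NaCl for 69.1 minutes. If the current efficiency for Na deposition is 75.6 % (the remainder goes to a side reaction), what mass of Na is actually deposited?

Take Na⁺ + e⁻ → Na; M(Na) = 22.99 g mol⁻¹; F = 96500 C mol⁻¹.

0.621 g

Q = I·t = 0.8310 × 4146.0 = 3445 C.
n(e⁻) = 3445/96500 = 0.03570 mol; theoretically n(Na) = 0.03570/1 = 0.03570 mol, m_theo = 0.8208 g.
At 75.6 % efficiency, m_actual = 0.756 × 0.8208 = 0.621 g.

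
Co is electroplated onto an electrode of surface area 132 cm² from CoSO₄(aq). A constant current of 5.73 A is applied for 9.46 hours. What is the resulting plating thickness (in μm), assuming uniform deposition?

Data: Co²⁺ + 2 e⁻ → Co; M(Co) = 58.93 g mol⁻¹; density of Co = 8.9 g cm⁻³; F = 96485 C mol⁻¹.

Q = I·t = 5.730 × 34056 = 195100 C; n(e⁻) = 2.022 mol.
n(Co) = n(e⁻)/2 = 1.011 mol, so m = 1.011 × 58.93 = 59.59 g.
Volume = m/ρ = 59.59 / 8.9 = 6.696 cm³.
Thickness = V/A = 6.696 / 132 = 0.0507 cm = 507 μm.

507 μm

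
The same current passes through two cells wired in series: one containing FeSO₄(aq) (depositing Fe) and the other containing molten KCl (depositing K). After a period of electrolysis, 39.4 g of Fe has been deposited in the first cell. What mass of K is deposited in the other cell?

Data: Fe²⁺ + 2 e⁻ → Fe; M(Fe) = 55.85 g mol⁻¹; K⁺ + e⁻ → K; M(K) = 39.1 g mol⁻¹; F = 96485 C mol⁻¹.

n(Fe) = 39.4 / 55.85 = 0.7055 mol.
Since Fe²⁺ + 2 e⁻ → Fe, n(e⁻) passed = 2 × 0.7055 = 1.411 mol.
Cells in series carry the same charge, so the same 1.411 mol of electrons passes through cell 2.
K⁺ + e⁻ → K, so n(K) = 1.411 / 1 = 1.411 mol.
m(K) = 1.411 × 39.1 = 55.2 g.

55.2 g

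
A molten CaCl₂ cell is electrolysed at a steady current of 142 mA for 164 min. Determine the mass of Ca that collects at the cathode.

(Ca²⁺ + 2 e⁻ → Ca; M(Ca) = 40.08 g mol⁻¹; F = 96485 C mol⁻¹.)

Q = I·t = 0.1420 A × 9840.0 s = 1397 C.
n(e⁻) = Q/F = 1397 / 96485 = 0.01448 mol.
Ca²⁺ + 2 e⁻ → Ca, so n(Ca) = n(e⁻)/2 = 0.007241 mol.
m = n·M = 0.007241 × 40.08 = 0.290 g.

0.290 g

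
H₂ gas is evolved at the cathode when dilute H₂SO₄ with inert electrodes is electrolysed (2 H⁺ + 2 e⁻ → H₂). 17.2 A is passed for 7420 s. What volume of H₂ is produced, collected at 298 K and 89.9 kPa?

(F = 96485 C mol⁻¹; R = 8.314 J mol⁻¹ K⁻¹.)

Q = I·t = 17.20 A × 7420.0 s = 127600 C.
n(e⁻) = Q/F = 127600 / 96485 = 1.323 mol.
2 electrons are transferred per H₂ molecule, so n(H₂) = 1.323 / 2 = 0.6614 mol.
V = nRT/P = (0.6614 × 8.314 × 298) / (89.9 × 10³ Pa) = 0.0182 m³ = 18.2 L.

18.2 L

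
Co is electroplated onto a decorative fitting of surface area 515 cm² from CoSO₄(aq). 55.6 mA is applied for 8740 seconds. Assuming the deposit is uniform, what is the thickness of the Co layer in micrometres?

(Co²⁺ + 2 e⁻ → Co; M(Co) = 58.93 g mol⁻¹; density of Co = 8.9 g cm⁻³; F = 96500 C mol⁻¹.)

0.324 μm

Q = I·t = 0.05560 × 8740.0 = 485.9 C; n(e⁻) = 0.005036 mol.
n(Co) = n(e⁻)/2 = 0.002518 mol, so m = 0.002518 × 58.93 = 0.1484 g.
Volume = m/ρ = 0.1484 / 8.9 = 0.01667 cm³.
Thickness = V/A = 0.01667 / 515 = 3.24 × 10⁻⁵ cm = 0.324 μm.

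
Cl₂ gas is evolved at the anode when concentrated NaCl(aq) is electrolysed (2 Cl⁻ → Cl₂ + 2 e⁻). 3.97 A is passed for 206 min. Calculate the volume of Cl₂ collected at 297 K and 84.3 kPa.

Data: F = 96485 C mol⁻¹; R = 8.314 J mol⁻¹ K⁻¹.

Q = I·t = 3.970 A × 12360 s = 49070 C.
n(e⁻) = Q/F = 49070 / 96485 = 0.5086 mol.
2 electrons are transferred per Cl₂ molecule, so n(Cl₂) = 0.5086 / 2 = 0.2543 mol.
V = nRT/P = (0.2543 × 8.314 × 297) / (84.3 × 10³ Pa) = 0.00745 m³ = 7.45 L.

7.45 L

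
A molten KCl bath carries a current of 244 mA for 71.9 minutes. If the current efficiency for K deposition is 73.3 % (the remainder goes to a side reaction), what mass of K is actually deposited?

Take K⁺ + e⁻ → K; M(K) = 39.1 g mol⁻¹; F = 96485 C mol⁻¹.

Q = I·t = 0.2440 × 4314.0 = 1053 C.
n(e⁻) = 1053/96485 = 0.01091 mol; theoretically n(K) = 0.01091/1 = 0.01091 mol, m_theo = 0.4266 g.
At 73.3 % efficiency, m_actual = 0.733 × 0.4266 = 0.313 g.

0.313 g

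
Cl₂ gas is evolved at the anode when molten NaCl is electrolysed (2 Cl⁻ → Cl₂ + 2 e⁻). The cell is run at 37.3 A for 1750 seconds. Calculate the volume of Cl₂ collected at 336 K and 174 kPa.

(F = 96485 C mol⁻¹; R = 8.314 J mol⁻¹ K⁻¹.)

Q = I·t = 37.30 A × 1750.0 s = 65280 C.
n(e⁻) = Q/F = 65280 / 96485 = 0.6765 mol.
2 electrons are transferred per Cl₂ molecule, so n(Cl₂) = 0.6765 / 2 = 0.3383 mol.
V = nRT/P = (0.3383 × 8.314 × 336) / (174 × 10³ Pa) = 0.00543 m³ = 5.43 L.

5.43 L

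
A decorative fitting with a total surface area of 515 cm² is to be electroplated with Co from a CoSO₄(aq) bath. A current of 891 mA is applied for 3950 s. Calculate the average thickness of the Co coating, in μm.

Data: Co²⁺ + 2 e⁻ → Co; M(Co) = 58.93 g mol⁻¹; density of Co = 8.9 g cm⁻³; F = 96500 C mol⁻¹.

Q = I·t = 0.8910 × 3950.0 = 3519 C; n(e⁻) = 0.03647 mol.
n(Co) = n(e⁻)/2 = 0.01824 mol, so m = 0.01824 × 58.93 = 1.075 g.
Volume = m/ρ = 1.075 / 8.9 = 0.1207 cm³.
Thickness = V/A = 0.1207 / 515 = 2.34 × 10⁻⁴ cm = 2.34 μm.

2.34 μm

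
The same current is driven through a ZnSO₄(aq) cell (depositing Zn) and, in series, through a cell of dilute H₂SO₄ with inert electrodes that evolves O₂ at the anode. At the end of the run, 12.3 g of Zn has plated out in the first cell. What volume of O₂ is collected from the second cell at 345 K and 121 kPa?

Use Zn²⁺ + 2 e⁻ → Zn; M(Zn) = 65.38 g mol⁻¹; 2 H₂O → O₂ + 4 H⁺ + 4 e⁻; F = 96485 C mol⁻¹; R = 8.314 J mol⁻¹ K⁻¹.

2.23 L

n(Zn) = 12.3 / 65.38 = 0.1881 mol, so n(e⁻) = 2 × 0.1881 = 0.3763 mol.
The cells are in series, so the same 0.3763 mol of electrons passes through the second cell.
2 H₂O → O₂ + 4 H⁺ + 4 e⁻ — 4 mol e⁻ per mol O₂, so n(O₂) = 0.3763/4 = 0.09407 mol.
V = nRT/P = (0.09407 × 8.314 × 345) / (121 × 10³) = 0.00223 m³ = 2.23 L.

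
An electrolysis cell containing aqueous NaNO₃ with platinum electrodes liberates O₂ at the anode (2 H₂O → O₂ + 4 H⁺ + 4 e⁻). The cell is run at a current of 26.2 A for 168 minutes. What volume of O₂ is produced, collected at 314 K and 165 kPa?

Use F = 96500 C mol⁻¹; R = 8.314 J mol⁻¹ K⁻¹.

Q = I·t = 26.20 A × 10080 s = 264100 C.
n(e⁻) = Q/F = 264100 / 96500 = 2.737 mol.
4 electrons are transferred per O₂ molecule, so n(O₂) = 2.737 / 4 = 0.6842 mol.
V = nRT/P = (0.6842 × 8.314 × 314) / (165 × 10³ Pa) = 0.0108 m³ = 10.8 L.

10.8 L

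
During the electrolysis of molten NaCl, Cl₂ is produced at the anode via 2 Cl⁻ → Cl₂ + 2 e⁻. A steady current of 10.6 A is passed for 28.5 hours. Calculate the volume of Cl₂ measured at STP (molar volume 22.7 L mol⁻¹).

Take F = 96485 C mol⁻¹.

128 L

Q = I·t = 10.60 A × 102600 s = 1088000 C.
n(e⁻) = Q/F = 1088000 / 96485 = 11.27 mol.
2 electrons are transferred per Cl₂ molecule, so n(Cl₂) = 11.27 / 2 = 5.636 mol.
V = n × V_m = 5.636 × 22.7 = 128 L.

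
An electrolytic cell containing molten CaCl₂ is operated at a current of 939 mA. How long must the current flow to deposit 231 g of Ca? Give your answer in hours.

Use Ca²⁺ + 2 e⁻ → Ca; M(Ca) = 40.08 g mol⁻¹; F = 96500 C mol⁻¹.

329 h

n(Ca) = m/M = 231 / 40.08 = 5.763 mol.
Each Ca atom requires 2 electrons, so n(e⁻) = 2 × 5.763 = 11.53 mol.
Q = n(e⁻)·F = 11.53 × 96500 = 1112000 C.
t = Q/I = 1112000 / 0.9390 A = 1185000 s = 329 h.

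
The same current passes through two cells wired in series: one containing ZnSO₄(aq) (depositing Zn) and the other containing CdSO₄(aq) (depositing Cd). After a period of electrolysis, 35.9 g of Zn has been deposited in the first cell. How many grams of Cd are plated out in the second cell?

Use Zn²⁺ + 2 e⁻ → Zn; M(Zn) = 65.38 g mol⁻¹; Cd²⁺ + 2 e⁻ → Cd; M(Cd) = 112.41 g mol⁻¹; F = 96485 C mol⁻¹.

n(Zn) = 35.9 / 65.38 = 0.5491 mol.
Since Zn²⁺ + 2 e⁻ → Zn, n(e⁻) passed = 2 × 0.5491 = 1.098 mol.
Cells in series carry the same charge, so the same 1.098 mol of electrons passes through cell 2.
Cd²⁺ + 2 e⁻ → Cd, so n(Cd) = 1.098 / 2 = 0.5491 mol.
m(Cd) = 0.5491 × 112.41 = 61.7 g.

61.7 g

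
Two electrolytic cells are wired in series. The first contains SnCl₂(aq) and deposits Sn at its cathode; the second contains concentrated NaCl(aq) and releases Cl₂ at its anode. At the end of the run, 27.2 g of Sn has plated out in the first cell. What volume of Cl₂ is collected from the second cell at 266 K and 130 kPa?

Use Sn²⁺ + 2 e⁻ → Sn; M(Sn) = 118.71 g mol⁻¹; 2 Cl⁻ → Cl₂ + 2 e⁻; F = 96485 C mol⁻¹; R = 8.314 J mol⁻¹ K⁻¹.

n(Sn) = 27.2 / 118.71 = 0.2291 mol, so n(e⁻) = 2 × 0.2291 = 0.4583 mol.
The cells are in series, so the same 0.4583 mol of electrons passes through the second cell.
2 Cl⁻ → Cl₂ + 2 e⁻ — 2 mol e⁻ per mol Cl₂, so n(Cl₂) = 0.4583/2 = 0.2291 mol.
V = nRT/P = (0.2291 × 8.314 × 266) / (130 × 10³) = 0.00390 m³ = 3.90 L.

3.90 L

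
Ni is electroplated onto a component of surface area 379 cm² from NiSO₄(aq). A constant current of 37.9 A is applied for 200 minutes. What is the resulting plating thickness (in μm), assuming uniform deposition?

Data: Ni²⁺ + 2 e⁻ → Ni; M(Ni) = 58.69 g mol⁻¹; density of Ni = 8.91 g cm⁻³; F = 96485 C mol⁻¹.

410 μm

Q = I·t = 37.90 × 12000 = 454800 C; n(e⁻) = 4.714 mol.
n(Ni) = n(e⁻)/2 = 2.357 mol, so m = 2.357 × 58.69 = 138.3 g.
Volume = m/ρ = 138.3 / 8.91 = 15.52 cm³.
Thickness = V/A = 15.52 / 379 = 0.0410 cm = 410 μm.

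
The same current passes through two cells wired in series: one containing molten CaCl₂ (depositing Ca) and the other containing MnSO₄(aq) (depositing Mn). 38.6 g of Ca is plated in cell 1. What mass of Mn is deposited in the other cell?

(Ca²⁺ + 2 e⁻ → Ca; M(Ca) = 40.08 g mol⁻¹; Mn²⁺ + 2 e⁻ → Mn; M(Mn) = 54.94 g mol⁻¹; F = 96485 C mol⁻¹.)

n(Ca) = 38.6 / 40.08 = 0.9631 mol.
Since Ca²⁺ + 2 e⁻ → Ca, n(e⁻) passed = 2 × 0.9631 = 1.926 mol.
Cells in series carry the same charge, so the same 1.926 mol of electrons passes through cell 2.
Mn²⁺ + 2 e⁻ → Mn, so n(Mn) = 1.926 / 2 = 0.9631 mol.
m(Mn) = 0.9631 × 54.94 = 52.9 g.

52.9 g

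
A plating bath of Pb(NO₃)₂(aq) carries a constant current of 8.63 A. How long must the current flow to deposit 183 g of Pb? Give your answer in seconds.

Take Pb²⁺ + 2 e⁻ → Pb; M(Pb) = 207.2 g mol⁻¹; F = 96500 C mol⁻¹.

19800 s

n(Pb) = m/M = 183 / 207.2 = 0.8832 mol.
Each Pb atom requires 2 electrons, so n(e⁻) = 2 × 0.8832 = 1.766 mol.
Q = n(e⁻)·F = 1.766 × 96500 = 170500 C.
t = Q/I = 170500 / 8.630 A = 19750 s.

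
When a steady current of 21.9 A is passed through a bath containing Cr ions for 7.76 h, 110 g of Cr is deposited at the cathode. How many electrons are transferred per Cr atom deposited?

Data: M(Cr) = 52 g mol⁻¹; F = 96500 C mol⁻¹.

3

Q = I·t = 21.90 A × 27936 s = 611800 C, so n(e⁻) = 611800/96500 = 6.340 mol.
n(Cr) deposited = 110 / 52 = 2.115 mol.
Electrons per atom = n(e⁻)/n(Cr) = 6.340 / 2.115 = 3.00 ≈ 3, so the ion is Cr³⁺.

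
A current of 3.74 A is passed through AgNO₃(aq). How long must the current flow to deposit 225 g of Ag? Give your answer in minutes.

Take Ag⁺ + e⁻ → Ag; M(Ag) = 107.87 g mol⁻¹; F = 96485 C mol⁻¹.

897 min

n(Ag) = m/M = 225 / 107.87 = 2.086 mol.
Each Ag atom requires 1 electron, so n(e⁻) = 1 × 2.086 = 2.086 mol.
Q = n(e⁻)·F = 2.086 × 96485 = 201300 C.
t = Q/I = 201300 / 3.740 A = 53810 s = 897 min.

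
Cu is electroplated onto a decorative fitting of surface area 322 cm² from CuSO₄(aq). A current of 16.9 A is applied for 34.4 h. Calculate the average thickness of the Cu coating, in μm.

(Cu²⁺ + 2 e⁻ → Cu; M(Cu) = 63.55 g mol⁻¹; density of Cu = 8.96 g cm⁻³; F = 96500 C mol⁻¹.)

Q = I·t = 16.90 × 123840 = 2093000 C; n(e⁻) = 21.69 mol.
n(Cu) = n(e⁻)/2 = 10.84 mol, so m = 10.84 × 63.55 = 689.1 g.
Volume = m/ρ = 689.1 / 8.96 = 76.91 cm³.
Thickness = V/A = 76.91 / 322 = 0.239 cm = 2390 μm.

2390 μm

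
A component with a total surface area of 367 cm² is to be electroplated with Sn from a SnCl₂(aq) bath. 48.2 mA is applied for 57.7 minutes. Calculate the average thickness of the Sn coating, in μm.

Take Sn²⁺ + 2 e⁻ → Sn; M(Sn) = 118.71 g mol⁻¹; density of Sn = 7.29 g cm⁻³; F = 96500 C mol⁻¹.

0.384 μm

Q = I·t = 0.04820 × 3462.0 = 166.9 C; n(e⁻) = 0.001729 mol.
n(Sn) = n(e⁻)/2 = 0.0008646 mol, so m = 0.0008646 × 118.71 = 0.1026 g.
Volume = m/ρ = 0.1026 / 7.29 = 0.01408 cm³.
Thickness = V/A = 0.01408 / 367 = 3.84 × 10⁻⁵ cm = 0.384 μm.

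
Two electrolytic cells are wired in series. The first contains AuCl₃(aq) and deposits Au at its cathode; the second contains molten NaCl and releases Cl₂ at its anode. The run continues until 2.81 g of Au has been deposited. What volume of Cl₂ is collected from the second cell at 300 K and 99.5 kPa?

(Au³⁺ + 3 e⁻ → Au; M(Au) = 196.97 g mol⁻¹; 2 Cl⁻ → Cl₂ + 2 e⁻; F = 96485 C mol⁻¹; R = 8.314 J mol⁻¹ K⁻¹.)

n(Au) = 2.81 / 196.97 = 0.01427 mol, so n(e⁻) = 3 × 0.01427 = 0.04280 mol.
The cells are in series, so the same 0.04280 mol of electrons passes through the second cell.
2 Cl⁻ → Cl₂ + 2 e⁻ — 2 mol e⁻ per mol Cl₂, so n(Cl₂) = 0.04280/2 = 0.02140 mol.
V = nRT/P = (0.02140 × 8.314 × 300) / (99.5 × 10³) = 5.36 × 10⁻⁴ m³ = 0.536 L.

0.536 L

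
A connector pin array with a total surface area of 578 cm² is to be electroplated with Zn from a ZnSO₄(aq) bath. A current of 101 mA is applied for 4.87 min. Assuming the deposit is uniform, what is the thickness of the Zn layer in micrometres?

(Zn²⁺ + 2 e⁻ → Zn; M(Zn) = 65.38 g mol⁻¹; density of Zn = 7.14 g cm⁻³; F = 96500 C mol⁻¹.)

0.0242 μm

Q = I·t = 0.1010 × 292.20 = 29.51 C; n(e⁻) = 0.0003058 mol.
n(Zn) = n(e⁻)/2 = 0.0001529 mol, so m = 0.0001529 × 65.38 = 0.009997 g.
Volume = m/ρ = 0.009997 / 7.14 = 0.001400 cm³.
Thickness = V/A = 0.001400 / 578 = 2.42 × 10⁻⁶ cm = 0.0242 μm.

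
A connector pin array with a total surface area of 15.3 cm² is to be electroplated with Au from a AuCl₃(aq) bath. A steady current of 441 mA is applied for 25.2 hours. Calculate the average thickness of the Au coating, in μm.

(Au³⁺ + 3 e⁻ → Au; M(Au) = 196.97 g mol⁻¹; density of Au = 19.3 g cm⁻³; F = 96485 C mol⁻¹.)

Q = I·t = 0.4410 × 90720 = 40010 C; n(e⁻) = 0.4147 mol.
n(Au) = n(e⁻)/3 = 0.1382 mol, so m = 0.1382 × 196.97 = 27.22 g.
Volume = m/ρ = 27.22 / 19.3 = 1.411 cm³.
Thickness = V/A = 1.411 / 15.3 = 0.0922 cm = 922 μm.

922 μm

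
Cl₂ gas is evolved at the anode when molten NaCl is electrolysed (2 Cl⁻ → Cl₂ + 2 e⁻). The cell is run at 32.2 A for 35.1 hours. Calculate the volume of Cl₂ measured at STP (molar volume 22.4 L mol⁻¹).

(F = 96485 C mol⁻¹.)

472 L

Q = I·t = 32.20 A × 126360 s = 4069000 C.
n(e⁻) = Q/F = 4069000 / 96485 = 42.17 mol.
2 electrons are transferred per Cl₂ molecule, so n(Cl₂) = 42.17 / 2 = 21.09 mol.
V = n × V_m = 21.09 × 22.4 = 472 L.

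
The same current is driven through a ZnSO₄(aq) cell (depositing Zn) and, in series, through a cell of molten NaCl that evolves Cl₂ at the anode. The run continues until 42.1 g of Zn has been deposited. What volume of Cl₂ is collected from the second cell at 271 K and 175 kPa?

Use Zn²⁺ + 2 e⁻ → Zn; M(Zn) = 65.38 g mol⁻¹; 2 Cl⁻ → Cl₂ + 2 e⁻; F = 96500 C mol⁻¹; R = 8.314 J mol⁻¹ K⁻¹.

8.29 L

n(Zn) = 42.1 / 65.38 = 0.6439 mol, so n(e⁻) = 2 × 0.6439 = 1.288 mol.
The cells are in series, so the same 1.288 mol of electrons passes through the second cell.
2 Cl⁻ → Cl₂ + 2 e⁻ — 2 mol e⁻ per mol Cl₂, so n(Cl₂) = 1.288/2 = 0.6439 mol.
V = nRT/P = (0.6439 × 8.314 × 271) / (175 × 10³) = 0.00829 m³ = 8.29 L.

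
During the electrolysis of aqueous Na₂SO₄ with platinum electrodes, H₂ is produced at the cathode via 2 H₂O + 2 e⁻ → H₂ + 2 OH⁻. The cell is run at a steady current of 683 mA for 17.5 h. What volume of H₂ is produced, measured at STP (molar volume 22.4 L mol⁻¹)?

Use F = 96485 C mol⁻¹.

Q = I·t = 0.6830 A × 63000 s = 43030 C.
n(e⁻) = Q/F = 43030 / 96485 = 0.4460 mol.
2 electrons are transferred per H₂ molecule, so n(H₂) = 0.4460 / 2 = 0.2230 mol.
V = n × V_m = 0.2230 × 22.4 = 4.99 L.

4.99 L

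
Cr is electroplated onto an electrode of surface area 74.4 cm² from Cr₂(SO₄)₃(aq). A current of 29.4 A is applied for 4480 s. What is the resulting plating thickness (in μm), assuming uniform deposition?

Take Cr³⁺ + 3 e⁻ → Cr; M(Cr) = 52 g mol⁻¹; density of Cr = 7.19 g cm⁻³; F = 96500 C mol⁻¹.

442 μm

Q = I·t = 29.40 × 4480.0 = 131700 C; n(e⁻) = 1.365 mol.
n(Cr) = n(e⁻)/3 = 0.4550 mol, so m = 0.4550 × 52 = 23.66 g.
Volume = m/ρ = 23.66 / 7.19 = 3.290 cm³.
Thickness = V/A = 3.290 / 74.4 = 0.0442 cm = 442 μm.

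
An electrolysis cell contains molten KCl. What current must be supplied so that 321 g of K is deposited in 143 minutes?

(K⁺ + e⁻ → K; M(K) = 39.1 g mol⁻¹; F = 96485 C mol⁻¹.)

92.3 A

n(K) = 321 / 39.1 = 8.210 mol.
n(e⁻) = 1 × 8.210 = 8.210 mol.
Q = n(e⁻)·F = 8.210 × 96485 = 792100 C.
I = Q/t = 792100 / 8580.0 s = 92.3 A.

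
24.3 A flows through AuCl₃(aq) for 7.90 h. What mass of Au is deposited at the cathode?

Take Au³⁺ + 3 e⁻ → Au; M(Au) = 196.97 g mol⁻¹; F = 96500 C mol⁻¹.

470 g

Q = I·t = 24.30 A × 28440 s = 691100 C.
n(e⁻) = Q/F = 691100 / 96500 = 7.162 mol.
Au³⁺ + 3 e⁻ → Au, so n(Au) = n(e⁻)/3 = 2.387 mol.
m = n·M = 2.387 × 196.97 = 470 g.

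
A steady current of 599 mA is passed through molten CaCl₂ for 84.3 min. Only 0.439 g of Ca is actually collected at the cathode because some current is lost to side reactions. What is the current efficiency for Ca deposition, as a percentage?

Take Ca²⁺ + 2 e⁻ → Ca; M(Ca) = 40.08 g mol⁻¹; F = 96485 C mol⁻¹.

Q = I·t = 0.5990 × 5058.0 = 3030 C; n(e⁻) = 3030/96485 = 0.03140 mol.
Theoretical n(Ca) = n(e⁻)/2 = 0.01570 mol, i.e. m_theo = 0.01570 × 40.08 = 0.6293 g.
Efficiency = m_actual / m_theo = 0.439 / 0.6293 = 69.8 %.

69.8 %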